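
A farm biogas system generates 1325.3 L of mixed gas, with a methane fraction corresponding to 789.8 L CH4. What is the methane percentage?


CH4% = V_CH4 / V_total * 100
= 789.8 / 1325.3 * 100
= 59.5941%

59.5941%


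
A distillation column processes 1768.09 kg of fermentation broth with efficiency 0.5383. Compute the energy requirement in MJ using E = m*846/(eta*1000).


E = m * 846 / (eta * 1000)
= 1768.09 * 846 / (0.5383 * 1000)
= 2778.7556 MJ

2778.7556 MJ


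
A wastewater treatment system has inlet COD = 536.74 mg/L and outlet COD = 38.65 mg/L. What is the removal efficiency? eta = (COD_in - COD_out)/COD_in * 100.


eta = (COD_in - COD_out) / COD_in * 100
= (536.74 - 38.65) / 536.74 * 100
= 92.7991%

92.7991%


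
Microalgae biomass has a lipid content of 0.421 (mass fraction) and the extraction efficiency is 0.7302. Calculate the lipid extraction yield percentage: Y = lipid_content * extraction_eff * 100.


Y = lipid_content * extraction_eff * 100
= 0.421 * 0.7302 * 100
= 30.7414%

30.7414%


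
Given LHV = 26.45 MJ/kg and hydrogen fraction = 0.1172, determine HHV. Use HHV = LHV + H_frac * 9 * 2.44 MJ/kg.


HHV = LHV + H_frac * 9 * 2.44
= 26.45 + 0.1172 * 9 * 2.44
= 29.0237 MJ/kg

29.0237 MJ/kg


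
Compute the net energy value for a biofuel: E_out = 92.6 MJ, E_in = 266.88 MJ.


NEV = E_out - E_in
= 92.6 - 266.88
= -174.2800 MJ

-174.2800 MJ


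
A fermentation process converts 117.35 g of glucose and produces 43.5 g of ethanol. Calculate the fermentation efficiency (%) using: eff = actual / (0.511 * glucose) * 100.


Fermentation efficiency = (actual / (0.511 * glucose)) * 100
= (43.5 / (0.511 * 117.35)) * 100
= 72.5413%

72.5413%


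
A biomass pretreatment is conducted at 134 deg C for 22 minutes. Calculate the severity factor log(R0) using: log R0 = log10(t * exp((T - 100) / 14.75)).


logR0 = log10(t * exp((T - 100) / 14.75))
= log10(22 * exp((134 - 100) / 14.75))
= 2.3435

2.3435


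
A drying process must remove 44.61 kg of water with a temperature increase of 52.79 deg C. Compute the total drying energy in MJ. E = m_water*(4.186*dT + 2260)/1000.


E = m_water * (4.186 * dT + 2260) / 1000
= 44.61 * (4.186 * 52.79 + 2260) / 1000
= 110.6765 MJ

110.6765 MJ


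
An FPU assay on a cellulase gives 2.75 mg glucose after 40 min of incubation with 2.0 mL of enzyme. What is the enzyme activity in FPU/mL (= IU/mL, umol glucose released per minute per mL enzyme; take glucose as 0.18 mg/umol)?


Activity = glucose_mg / (0.18 mg/umol * V_mL * t_min)
= 2.75 / (0.18 * 2.0 * 40)
= 0.1910 FPU/mL

0.1910 FPU/mL


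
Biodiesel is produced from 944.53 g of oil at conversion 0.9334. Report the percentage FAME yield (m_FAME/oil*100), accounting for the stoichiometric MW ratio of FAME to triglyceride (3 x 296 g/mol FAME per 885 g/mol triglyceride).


m_FAME = oil * conv * (3 * 296 / 885) = oil * conv * (888/885)
= 944.53 * 0.9334 * 888 / 885
= 884.6129 g
Y = m_FAME / oil * 100 = conv * (888/885) * 100
= 0.9334 * 888 / 885 * 100
= 93.66%

93.66%


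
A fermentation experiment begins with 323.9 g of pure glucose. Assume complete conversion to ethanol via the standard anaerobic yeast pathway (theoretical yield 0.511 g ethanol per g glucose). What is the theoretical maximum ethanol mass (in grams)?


Theoretical ethanol yield: m_EtOH = 0.511 * m_glucose
m_EtOH = 0.511 * 323.9 = 165.5129 g

165.5129 g


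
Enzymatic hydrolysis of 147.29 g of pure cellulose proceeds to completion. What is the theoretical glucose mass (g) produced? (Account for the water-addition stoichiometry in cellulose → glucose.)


glucose = cellulose * 180/162
= 147.29 * 180/162
= 163.6556 g

163.6556 g


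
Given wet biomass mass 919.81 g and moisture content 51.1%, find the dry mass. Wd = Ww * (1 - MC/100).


Wd = Ww * (1 - MC/100)
= 919.81 * (1 - 51.1/100)
= 449.7871 g

449.7871 g


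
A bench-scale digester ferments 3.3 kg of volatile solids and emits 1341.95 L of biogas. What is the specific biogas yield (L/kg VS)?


Y = V / VS
= 1341.95 / 3.3
= 406.6515 L/kg VS

406.6515 L/kg VS


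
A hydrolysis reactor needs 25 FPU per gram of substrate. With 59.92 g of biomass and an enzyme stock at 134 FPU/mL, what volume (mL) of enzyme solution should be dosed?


V = dosage * m_sub / activity
V = 25 * 59.92 / 134
V = 11.1791 mL

11.1791 mL


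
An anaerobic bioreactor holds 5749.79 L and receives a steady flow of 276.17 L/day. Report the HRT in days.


HRT = V / Q
= 5749.79 / 276.17
= 20.8197 days

20.8197 days


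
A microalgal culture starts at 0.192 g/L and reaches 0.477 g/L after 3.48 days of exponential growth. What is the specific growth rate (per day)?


mu = ln(X2/X1) / dt
= ln(0.477/0.192) / 3.48
= 0.2615 per day

0.2615 per day


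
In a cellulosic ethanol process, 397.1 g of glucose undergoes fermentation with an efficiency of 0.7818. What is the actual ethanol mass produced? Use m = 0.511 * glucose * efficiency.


Actual ethanol: m = 0.511 * 397.1 * 0.7818
m = 158.6414 g

158.6414 g


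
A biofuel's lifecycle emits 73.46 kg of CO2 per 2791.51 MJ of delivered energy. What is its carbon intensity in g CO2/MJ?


CI = CO2 * 1000 / E
= 73.46 * 1000 / 2791.51
= 26.3155 g CO2/MJ

26.3155 g CO2/MJ


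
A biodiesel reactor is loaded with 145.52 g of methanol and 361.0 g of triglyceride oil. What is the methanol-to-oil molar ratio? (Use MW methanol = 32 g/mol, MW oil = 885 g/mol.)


Molar ratio = n_MeOH / n_oil = (MeOH/32) / (oil/885) = (MeOH * 885) / (32 * oil)
= (145.52 * 885) / (32 * 361.0)
= 11.1483

11.1483


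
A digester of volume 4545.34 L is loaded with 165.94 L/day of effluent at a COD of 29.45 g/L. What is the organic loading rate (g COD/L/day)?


OLR = Q * S / V
= 165.94 * 29.45 / 4545.34
= 1.0752 g/L/day

1.0752 g/L/day


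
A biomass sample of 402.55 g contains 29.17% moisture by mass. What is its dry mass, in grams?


Wd = Ww * (1 - MC/100)
= 402.55 * (1 - 29.17/100)
= 285.1262 g

285.1262 g


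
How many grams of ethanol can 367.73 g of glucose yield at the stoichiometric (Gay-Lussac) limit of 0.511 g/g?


Theoretical ethanol yield: m_EtOH = 0.511 * m_glucose
m_EtOH = 0.511 * 367.73 = 187.9100 g

187.9100 g


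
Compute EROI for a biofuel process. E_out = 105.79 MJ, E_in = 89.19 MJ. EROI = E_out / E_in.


EROI = E_out / E_in
= 105.79 / 89.19
= 1.1861

1.1861


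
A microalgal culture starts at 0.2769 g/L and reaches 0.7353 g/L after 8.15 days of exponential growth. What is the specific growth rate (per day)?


mu = ln(X2/X1) / dt
= ln(0.7353/0.2769) / 8.15
= 0.1198 per day

0.1198 per day


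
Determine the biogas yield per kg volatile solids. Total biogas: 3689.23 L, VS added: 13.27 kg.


Y = V / VS
= 3689.23 / 13.27
= 278.0128 L/kg VS

278.0128 L/kg VS


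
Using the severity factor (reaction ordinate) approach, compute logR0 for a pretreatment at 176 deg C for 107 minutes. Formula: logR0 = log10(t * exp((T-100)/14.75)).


logR0 = log10(t * exp((T - 100) / 14.75))
= log10(107 * exp((176 - 100) / 14.75))
= 4.2671

4.2671


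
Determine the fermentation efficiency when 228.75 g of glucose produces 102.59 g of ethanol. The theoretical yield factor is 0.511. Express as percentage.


Fermentation efficiency = (actual / (0.511 * glucose)) * 100
= (102.59 / (0.511 * 228.75)) * 100
= 87.7653%

87.7653%


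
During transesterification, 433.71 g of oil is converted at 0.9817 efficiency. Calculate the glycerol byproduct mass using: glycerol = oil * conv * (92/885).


glycerol = oil * conv * (92/885)
= 433.71 * 0.9817 * 92 / 885
= 44.2612 g

44.2612 g


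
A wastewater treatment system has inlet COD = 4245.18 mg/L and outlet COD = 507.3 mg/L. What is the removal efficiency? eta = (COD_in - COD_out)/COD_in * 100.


eta = (COD_in - COD_out) / COD_in * 100
= (4245.18 - 507.3) / 4245.18 * 100
= 88.0500%

88.0500%


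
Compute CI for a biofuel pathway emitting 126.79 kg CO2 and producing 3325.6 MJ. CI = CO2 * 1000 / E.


CI = CO2 * 1000 / E
= 126.79 * 1000 / 3325.6
= 38.1255 g CO2/MJ

38.1255 g CO2/MJ


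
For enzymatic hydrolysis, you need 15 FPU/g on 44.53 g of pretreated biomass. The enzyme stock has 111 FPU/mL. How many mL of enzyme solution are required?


V = dosage * m_sub / activity
V = 15 * 44.53 / 111
V = 6.0176 mL

6.0176 mL


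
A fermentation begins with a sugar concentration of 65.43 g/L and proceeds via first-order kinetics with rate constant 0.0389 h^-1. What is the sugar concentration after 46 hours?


S = S0 * exp(-k * t)
S = 65.43 * exp(-0.0389 * 46)
S = 10.9308 g/L

10.9308 g/L


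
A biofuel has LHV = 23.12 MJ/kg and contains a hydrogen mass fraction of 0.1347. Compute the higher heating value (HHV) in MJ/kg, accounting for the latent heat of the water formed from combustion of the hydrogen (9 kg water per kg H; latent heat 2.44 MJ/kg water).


HHV = LHV + H_frac * 9 * 2.44
= 23.12 + 0.1347 * 9 * 2.44
= 26.0780 MJ/kg

26.0780 MJ/kg


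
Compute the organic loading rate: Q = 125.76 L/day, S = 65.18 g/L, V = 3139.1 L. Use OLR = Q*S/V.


OLR = Q * S / V
= 125.76 * 65.18 / 3139.1
= 2.6113 g/L/day

2.6113 g/L/day


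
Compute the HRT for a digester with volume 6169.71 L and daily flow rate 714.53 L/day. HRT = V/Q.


HRT = V / Q
= 6169.71 / 714.53
= 8.6346 days

8.6346 days


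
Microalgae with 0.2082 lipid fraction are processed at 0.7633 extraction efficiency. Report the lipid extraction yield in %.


Y = lipid_content * extraction_eff * 100
= 0.2082 * 0.7633 * 100
= 15.8919%

15.8919%


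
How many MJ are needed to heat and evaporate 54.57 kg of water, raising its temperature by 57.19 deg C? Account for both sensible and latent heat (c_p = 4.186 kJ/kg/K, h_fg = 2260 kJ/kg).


E = m_water * (4.186 * dT + 2260) / 1000
= 54.57 * (4.186 * 57.19 + 2260) / 1000
= 136.3921 MJ

136.3921 MJ


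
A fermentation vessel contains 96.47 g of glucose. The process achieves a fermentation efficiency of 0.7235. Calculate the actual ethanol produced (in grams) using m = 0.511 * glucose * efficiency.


Actual ethanol: m = 0.511 * 96.47 * 0.7235
m = 35.6658 g

35.6658 g


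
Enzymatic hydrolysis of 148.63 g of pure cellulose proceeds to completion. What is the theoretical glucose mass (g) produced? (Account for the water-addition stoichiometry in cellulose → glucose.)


glucose = cellulose * 180/162
= 148.63 * 180/162
= 165.1444 g

165.1444 g


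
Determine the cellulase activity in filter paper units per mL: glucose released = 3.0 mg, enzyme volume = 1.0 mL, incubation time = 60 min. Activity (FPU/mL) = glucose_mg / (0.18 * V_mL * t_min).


Activity = glucose_mg / (0.18 mg/umol * V_mL * t_min)
= 3.0 / (0.18 * 1.0 * 60)
= 0.2778 FPU/mL

0.2778 FPU/mL


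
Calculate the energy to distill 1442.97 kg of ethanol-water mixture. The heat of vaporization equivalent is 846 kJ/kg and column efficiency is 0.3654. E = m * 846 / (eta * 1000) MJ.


E = m * 846 / (eta * 1000)
= 1442.97 * 846 / (0.3654 * 1000)
= 3340.8665 MJ

3340.8665 MJ


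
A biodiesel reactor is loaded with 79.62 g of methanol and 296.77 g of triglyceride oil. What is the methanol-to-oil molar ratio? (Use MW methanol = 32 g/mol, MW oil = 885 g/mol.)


Molar ratio = n_MeOH / n_oil = (MeOH/32) / (oil/885) = (MeOH * 885) / (32 * oil)
= (79.62 * 885) / (32 * 296.77)
= 7.4199

7.4199


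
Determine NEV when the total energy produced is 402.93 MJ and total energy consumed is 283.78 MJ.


NEV = E_out - E_in
= 402.93 - 283.78
= 119.1500 MJ

119.1500 MJ


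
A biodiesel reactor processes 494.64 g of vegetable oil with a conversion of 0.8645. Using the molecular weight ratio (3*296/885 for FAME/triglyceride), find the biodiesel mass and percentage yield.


m_FAME = oil * conv * (3 * 296 / 885) = oil * conv * (888/885)
= 494.64 * 0.8645 * 888 / 885
= 429.0658 g
Y = m_FAME / oil * 100 = conv * (888/885) * 100
= 0.8645 * 888 / 885 * 100
= 86.74%

429.0658 g FAME; Y = 86.74%


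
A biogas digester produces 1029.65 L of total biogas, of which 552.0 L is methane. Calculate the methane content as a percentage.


CH4% = V_CH4 / V_total * 100
= 552.0 / 1029.65 * 100
= 53.6105%

53.6105%


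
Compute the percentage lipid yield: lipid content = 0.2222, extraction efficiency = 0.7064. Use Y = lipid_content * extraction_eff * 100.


Y = lipid_content * extraction_eff * 100
= 0.2222 * 0.7064 * 100
= 15.6962%

15.6962%


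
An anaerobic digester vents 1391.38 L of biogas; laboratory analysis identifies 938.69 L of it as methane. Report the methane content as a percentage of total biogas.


CH4% = V_CH4 / V_total * 100
= 938.69 / 1391.38 * 100
= 67.4647%

67.4647%


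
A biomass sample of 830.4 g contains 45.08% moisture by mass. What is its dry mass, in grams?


Wd = Ww * (1 - MC/100)
= 830.4 * (1 - 45.08/100)
= 456.0557 g

456.0557 g


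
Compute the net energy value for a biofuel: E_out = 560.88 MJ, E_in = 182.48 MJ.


NEV = E_out - E_in
= 560.88 - 182.48
= 378.4000 MJ

378.4000 MJ


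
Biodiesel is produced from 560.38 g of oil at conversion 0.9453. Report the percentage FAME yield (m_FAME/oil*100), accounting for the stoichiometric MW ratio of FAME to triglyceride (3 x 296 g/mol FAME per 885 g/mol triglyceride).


m_FAME = oil * conv * (3 * 296 / 885) = oil * conv * (888/885)
= 560.38 * 0.9453 * 888 / 885
= 531.5229 g
Y = m_FAME / oil * 100 = conv * (888/885) * 100
= 0.9453 * 888 / 885 * 100
= 94.85%

94.85%


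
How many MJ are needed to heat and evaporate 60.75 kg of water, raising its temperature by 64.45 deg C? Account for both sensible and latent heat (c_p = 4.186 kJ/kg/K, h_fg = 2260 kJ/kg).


E = m_water * (4.186 * dT + 2260) / 1000
= 60.75 * (4.186 * 64.45 + 2260) / 1000
= 153.6846 MJ

153.6846 MJ


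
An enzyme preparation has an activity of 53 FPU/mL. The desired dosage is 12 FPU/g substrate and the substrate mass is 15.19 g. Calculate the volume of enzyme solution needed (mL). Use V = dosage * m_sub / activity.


V = dosage * m_sub / activity
V = 12 * 15.19 / 53
V = 3.4392 mL

3.4392 mL


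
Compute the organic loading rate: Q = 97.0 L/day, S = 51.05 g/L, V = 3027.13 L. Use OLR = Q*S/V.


OLR = Q * S / V
= 97.0 * 51.05 / 3027.13
= 1.6358 g/L/day

1.6358 g/L/day


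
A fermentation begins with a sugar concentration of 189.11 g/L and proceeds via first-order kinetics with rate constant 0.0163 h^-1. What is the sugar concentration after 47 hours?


S = S0 * exp(-k * t)
S = 189.11 * exp(-0.0163 * 47)
S = 87.9026 g/L

87.9026 g/L


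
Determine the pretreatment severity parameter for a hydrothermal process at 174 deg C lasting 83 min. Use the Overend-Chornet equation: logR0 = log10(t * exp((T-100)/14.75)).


logR0 = log10(t * exp((T - 100) / 14.75))
= log10(83 * exp((174 - 100) / 14.75))
= 4.0979

4.0979


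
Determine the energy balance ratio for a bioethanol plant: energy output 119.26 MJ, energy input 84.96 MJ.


EROI = E_out / E_in
= 119.26 / 84.96
= 1.4037

1.4037


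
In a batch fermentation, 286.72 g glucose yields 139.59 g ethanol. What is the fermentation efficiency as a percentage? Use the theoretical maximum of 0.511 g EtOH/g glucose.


Fermentation efficiency = (actual / (0.511 * glucose)) * 100
= (139.59 / (0.511 * 286.72)) * 100
= 95.2742%

95.2742%


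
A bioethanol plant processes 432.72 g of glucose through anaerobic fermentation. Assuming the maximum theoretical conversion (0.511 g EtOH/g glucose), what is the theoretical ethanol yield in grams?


Theoretical ethanol yield: m_EtOH = 0.511 * m_glucose
m_EtOH = 0.511 * 432.72 = 221.1199 g

221.1199 g


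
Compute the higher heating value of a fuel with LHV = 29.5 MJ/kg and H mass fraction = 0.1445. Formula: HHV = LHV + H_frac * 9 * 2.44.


HHV = LHV + H_frac * 9 * 2.44
= 29.5 + 0.1445 * 9 * 2.44
= 32.6732 MJ/kg

32.6732 MJ/kg


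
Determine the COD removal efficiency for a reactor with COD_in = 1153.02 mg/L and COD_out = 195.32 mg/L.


eta = (COD_in - COD_out) / COD_in * 100
= (1153.02 - 195.32) / 1153.02 * 100
= 83.0601%

83.0601%


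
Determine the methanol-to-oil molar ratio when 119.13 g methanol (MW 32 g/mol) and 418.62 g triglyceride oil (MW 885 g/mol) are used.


Molar ratio = n_MeOH / n_oil = (MeOH/32) / (oil/885) = (MeOH * 885) / (32 * oil)
= (119.13 * 885) / (32 * 418.62)
= 7.8704

7.8704


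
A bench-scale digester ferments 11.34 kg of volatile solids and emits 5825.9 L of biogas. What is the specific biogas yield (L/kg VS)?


Y = V / VS
= 5825.9 / 11.34
= 513.7478 L/kg VS

513.7478 L/kg VS


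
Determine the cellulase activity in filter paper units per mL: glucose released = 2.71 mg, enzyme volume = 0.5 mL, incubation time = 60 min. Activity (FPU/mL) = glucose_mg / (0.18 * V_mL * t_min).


Activity = glucose_mg / (0.18 mg/umol * V_mL * t_min)
= 2.71 / (0.18 * 0.5 * 60)
= 0.5019 FPU/mL

0.5019 FPU/mL


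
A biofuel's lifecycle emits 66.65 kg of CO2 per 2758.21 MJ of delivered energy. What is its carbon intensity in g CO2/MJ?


CI = CO2 * 1000 / E
= 66.65 * 1000 / 2758.21
= 24.1642 g CO2/MJ

24.1642 g CO2/MJ


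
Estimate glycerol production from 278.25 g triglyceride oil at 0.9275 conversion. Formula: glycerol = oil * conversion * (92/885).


glycerol = oil * conv * (92/885)
= 278.25 * 0.9275 * 92 / 885
= 26.8283 g

26.8283 g


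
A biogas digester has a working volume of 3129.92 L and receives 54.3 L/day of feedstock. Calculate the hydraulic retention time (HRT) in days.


HRT = V / Q
= 3129.92 / 54.3
= 57.6413 days

57.6413 days


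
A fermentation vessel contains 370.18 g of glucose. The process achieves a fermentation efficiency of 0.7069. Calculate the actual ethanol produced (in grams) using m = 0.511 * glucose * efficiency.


Actual ethanol: m = 0.511 * 370.18 * 0.7069
m = 133.7186 g

133.7186 g


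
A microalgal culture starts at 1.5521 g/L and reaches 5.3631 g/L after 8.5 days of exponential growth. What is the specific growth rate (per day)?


mu = ln(X2/X1) / dt
= ln(5.3631/1.5521) / 8.5
= 0.1459 per day

0.1459 per day


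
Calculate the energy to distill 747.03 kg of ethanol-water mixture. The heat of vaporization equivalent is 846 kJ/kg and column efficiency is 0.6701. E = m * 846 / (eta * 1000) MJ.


E = m * 846 / (eta * 1000)
= 747.03 * 846 / (0.6701 * 1000)
= 943.1240 MJ

943.1240 MJ


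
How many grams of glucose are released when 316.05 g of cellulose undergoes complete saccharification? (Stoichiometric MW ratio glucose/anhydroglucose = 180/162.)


glucose = cellulose * 180/162
= 316.05 * 180/162
= 351.1667 g

351.1667 g


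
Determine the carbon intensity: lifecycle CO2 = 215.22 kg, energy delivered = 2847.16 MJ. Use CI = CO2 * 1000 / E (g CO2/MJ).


CI = CO2 * 1000 / E
= 215.22 * 1000 / 2847.16
= 75.5911 g CO2/MJ

75.5911 g CO2/MJ


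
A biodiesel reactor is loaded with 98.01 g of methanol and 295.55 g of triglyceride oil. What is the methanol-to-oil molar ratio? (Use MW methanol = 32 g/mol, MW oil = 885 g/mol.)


Molar ratio = n_MeOH / n_oil = (MeOH/32) / (oil/885) = (MeOH * 885) / (32 * oil)
= (98.01 * 885) / (32 * 295.55)
= 9.1713

9.1713


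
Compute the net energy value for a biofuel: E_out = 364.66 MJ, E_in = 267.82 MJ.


NEV = E_out - E_in
= 364.66 - 267.82
= 96.8400 MJ

96.8400 MJ


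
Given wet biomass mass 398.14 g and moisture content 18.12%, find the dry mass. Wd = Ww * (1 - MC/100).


Wd = Ww * (1 - MC/100)
= 398.14 * (1 - 18.12/100)
= 325.9970 g

325.9970 g


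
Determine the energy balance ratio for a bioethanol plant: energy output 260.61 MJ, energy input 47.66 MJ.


EROI = E_out / E_in
= 260.61 / 47.66
= 5.4681

5.4681


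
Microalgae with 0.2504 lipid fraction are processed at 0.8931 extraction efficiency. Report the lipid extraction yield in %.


Y = lipid_content * extraction_eff * 100
= 0.2504 * 0.8931 * 100
= 22.3632%

22.3632%


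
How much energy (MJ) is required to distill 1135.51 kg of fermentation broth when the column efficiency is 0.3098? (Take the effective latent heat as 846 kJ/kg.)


E = m * 846 / (eta * 1000)
= 1135.51 * 846 / (0.3098 * 1000)
= 3100.8440 MJ

3100.8440 MJ


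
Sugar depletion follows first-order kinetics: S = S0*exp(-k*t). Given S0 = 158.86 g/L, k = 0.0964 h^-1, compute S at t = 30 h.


S = S0 * exp(-k * t)
S = 158.86 * exp(-0.0964 * 30)
S = 8.8112 g/L

8.8112 g/L


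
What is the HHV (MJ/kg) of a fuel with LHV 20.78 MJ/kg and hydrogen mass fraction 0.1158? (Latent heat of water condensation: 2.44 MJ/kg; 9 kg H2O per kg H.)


HHV = LHV + H_frac * 9 * 2.44
= 20.78 + 0.1158 * 9 * 2.44
= 23.3230 MJ/kg

23.3230 MJ/kg


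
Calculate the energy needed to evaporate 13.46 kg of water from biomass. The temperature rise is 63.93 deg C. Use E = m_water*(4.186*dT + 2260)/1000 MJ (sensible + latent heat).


E = m_water * (4.186 * dT + 2260) / 1000
= 13.46 * (4.186 * 63.93 + 2260) / 1000
= 34.0216 MJ

34.0216 MJ


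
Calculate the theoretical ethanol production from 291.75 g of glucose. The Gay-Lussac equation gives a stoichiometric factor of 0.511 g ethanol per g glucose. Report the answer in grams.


Theoretical ethanol yield: m_EtOH = 0.511 * m_glucose
m_EtOH = 0.511 * 291.75 = 149.0842 g

149.0842 g


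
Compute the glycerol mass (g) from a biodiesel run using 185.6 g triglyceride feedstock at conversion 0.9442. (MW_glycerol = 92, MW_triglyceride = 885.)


glycerol = oil * conv * (92/885)
= 185.6 * 0.9442 * 92 / 885
= 18.2174 g

18.2174 g


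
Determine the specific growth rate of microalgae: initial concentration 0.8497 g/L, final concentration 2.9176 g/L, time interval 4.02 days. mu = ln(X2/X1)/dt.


mu = ln(X2/X1) / dt
= ln(2.9176/0.8497) / 4.02
= 0.3069 per day

0.3069 per day


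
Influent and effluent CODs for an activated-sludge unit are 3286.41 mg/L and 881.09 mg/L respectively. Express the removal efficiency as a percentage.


eta = (COD_in - COD_out) / COD_in * 100
= (3286.41 - 881.09) / 3286.41 * 100
= 73.1899%

73.1899%


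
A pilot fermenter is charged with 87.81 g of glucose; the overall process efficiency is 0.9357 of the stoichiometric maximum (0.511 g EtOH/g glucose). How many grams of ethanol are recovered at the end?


Actual ethanol: m = 0.511 * 87.81 * 0.9357
m = 41.9857 g

41.9857 g


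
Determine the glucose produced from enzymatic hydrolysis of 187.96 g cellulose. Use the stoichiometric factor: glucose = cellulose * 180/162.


glucose = cellulose * 180/162
= 187.96 * 180/162
= 208.8444 g

208.8444 g


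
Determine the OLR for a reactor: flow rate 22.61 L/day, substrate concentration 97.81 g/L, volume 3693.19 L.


OLR = Q * S / V
= 22.61 * 97.81 / 3693.19
= 0.5988 g/L/day

0.5988 g/L/day


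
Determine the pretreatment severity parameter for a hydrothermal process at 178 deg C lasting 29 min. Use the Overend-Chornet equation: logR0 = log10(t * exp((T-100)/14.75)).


logR0 = log10(t * exp((T - 100) / 14.75))
= log10(29 * exp((178 - 100) / 14.75))
= 3.7590

3.7590


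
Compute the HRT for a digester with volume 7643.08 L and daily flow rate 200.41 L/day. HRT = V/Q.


HRT = V / Q
= 7643.08 / 200.41
= 38.1372 days

38.1372 days


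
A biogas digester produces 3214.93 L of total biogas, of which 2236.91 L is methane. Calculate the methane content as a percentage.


CH4% = V_CH4 / V_total * 100
= 2236.91 / 3214.93 * 100
= 69.5788%

69.5788%


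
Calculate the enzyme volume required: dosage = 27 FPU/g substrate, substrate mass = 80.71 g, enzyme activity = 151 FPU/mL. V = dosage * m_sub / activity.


V = dosage * m_sub / activity
V = 27 * 80.71 / 151
V = 14.4316 mL

14.4316 mL


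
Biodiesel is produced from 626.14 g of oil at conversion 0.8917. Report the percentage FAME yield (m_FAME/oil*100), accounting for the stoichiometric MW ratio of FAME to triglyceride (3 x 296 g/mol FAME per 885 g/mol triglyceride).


m_FAME = oil * conv * (3 * 296 / 885) = oil * conv * (888/885)
= 626.14 * 0.8917 * 888 / 885
= 560.2217 g
Y = m_FAME / oil * 100 = conv * (888/885) * 100
= 0.8917 * 888 / 885 * 100
= 89.47%

89.47%


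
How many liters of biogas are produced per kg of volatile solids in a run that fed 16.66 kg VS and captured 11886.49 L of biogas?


Y = V / VS
= 11886.49 / 16.66
= 713.4748 L/kg VS

713.4748 L/kg VS


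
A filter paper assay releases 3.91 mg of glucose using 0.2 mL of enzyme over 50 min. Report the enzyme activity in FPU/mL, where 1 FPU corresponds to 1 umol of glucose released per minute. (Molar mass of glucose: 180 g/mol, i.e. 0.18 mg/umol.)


Activity = glucose_mg / (0.18 mg/umol * V_mL * t_min)
= 3.91 / (0.18 * 0.2 * 50)
= 2.1722 FPU/mL

2.1722 FPU/mL


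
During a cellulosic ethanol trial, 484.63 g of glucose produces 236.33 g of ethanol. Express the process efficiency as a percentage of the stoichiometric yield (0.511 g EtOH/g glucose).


Fermentation efficiency = (actual / (0.511 * glucose)) * 100
= (236.33 / (0.511 * 484.63)) * 100
= 95.4306%

95.4306%


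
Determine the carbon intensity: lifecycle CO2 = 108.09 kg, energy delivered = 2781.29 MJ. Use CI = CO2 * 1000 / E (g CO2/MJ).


CI = CO2 * 1000 / E
= 108.09 * 1000 / 2781.29
= 38.8633 g CO2/MJ

38.8633 g CO2/MJ


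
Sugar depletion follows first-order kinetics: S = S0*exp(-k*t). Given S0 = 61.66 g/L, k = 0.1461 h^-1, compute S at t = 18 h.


S = S0 * exp(-k * t)
S = 61.66 * exp(-0.1461 * 18)
S = 4.4452 g/L

4.4452 g/L


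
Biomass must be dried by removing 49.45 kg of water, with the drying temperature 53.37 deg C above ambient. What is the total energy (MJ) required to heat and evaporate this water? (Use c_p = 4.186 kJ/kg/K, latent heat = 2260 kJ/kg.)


E = m_water * (4.186 * dT + 2260) / 1000
= 49.45 * (4.186 * 53.37 + 2260) / 1000
= 122.8045 MJ

122.8045 MJ


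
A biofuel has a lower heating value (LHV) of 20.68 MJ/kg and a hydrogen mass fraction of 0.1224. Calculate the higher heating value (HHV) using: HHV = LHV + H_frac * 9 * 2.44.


HHV = LHV + H_frac * 9 * 2.44
= 20.68 + 0.1224 * 9 * 2.44
= 23.3679 MJ/kg

23.3679 MJ/kg


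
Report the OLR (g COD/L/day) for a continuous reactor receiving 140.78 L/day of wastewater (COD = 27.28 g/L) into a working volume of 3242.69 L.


OLR = Q * S / V
= 140.78 * 27.28 / 3242.69
= 1.1843 g/L/day

1.1843 g/L/day


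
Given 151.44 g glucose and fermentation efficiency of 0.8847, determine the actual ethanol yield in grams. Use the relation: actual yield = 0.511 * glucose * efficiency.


Actual ethanol: m = 0.511 * 151.44 * 0.8847
m = 68.4633 g

68.4633 g


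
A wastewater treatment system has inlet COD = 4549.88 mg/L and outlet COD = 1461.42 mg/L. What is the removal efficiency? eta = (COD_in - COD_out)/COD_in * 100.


eta = (COD_in - COD_out) / COD_in * 100
= (4549.88 - 1461.42) / 4549.88 * 100
= 67.8800%

67.8800%


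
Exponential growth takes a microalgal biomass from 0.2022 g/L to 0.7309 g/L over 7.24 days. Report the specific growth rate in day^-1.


mu = ln(X2/X1) / dt
= ln(0.7309/0.2022) / 7.24
= 0.1775 per day

0.1775 per day


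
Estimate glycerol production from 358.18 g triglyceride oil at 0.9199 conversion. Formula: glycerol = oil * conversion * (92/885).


glycerol = oil * conv * (92/885)
= 358.18 * 0.9199 * 92 / 885
= 34.2520 g

34.2520 g


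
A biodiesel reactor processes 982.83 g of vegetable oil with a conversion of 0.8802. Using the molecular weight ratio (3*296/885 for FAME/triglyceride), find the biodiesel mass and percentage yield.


m_FAME = oil * conv * (3 * 296 / 885) = oil * conv * (888/885)
= 982.83 * 0.8802 * 888 / 885
= 868.0195 g
Y = m_FAME / oil * 100 = conv * (888/885) * 100
= 0.8802 * 888 / 885 * 100
= 88.32%

868.0195 g FAME; Y = 88.32%


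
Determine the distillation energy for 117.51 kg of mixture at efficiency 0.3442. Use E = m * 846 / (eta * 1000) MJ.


E = m * 846 / (eta * 1000)
= 117.51 * 846 / (0.3442 * 1000)
= 288.8247 MJ

288.8247 MJ


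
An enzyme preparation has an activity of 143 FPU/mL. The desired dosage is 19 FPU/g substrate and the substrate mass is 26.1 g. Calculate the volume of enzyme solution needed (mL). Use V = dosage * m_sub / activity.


V = dosage * m_sub / activity
V = 19 * 26.1 / 143
V = 3.4678 mL

3.4678 mL


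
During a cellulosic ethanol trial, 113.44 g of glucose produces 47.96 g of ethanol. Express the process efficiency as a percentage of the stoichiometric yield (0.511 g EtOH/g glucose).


Fermentation efficiency = (actual / (0.511 * glucose)) * 100
= (47.96 / (0.511 * 113.44)) * 100
= 82.7355%

82.7355%


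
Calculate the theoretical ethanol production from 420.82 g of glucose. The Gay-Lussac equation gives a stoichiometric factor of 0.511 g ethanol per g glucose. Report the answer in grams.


Theoretical ethanol yield: m_EtOH = 0.511 * m_glucose
m_EtOH = 0.511 * 420.82 = 215.0390 g

215.0390 g


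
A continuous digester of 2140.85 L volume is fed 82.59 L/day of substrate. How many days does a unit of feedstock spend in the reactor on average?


HRT = V / Q
= 2140.85 / 82.59
= 25.9214 days

25.9214 days


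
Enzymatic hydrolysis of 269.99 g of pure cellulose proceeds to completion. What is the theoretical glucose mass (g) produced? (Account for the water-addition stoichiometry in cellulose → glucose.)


glucose = cellulose * 180/162
= 269.99 * 180/162
= 299.9889 g

299.9889 g


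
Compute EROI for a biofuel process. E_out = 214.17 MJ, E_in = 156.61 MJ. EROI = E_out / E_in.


EROI = E_out / E_in
= 214.17 / 156.61
= 1.3675

1.3675


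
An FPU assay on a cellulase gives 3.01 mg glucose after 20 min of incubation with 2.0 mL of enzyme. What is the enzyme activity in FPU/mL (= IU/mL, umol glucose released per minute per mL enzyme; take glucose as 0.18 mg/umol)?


Activity = glucose_mg / (0.18 mg/umol * V_mL * t_min)
= 3.01 / (0.18 * 2.0 * 20)
= 0.4181 FPU/mL

0.4181 FPU/mL


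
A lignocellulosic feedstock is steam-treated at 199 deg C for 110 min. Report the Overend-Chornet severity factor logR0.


logR0 = log10(t * exp((T - 100) / 14.75))
= log10(110 * exp((199 - 100) / 14.75))
= 4.9563

4.9563


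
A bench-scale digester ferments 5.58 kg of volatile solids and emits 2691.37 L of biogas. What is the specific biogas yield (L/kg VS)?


Y = V / VS
= 2691.37 / 5.58
= 482.3244 L/kg VS

482.3244 L/kg VS


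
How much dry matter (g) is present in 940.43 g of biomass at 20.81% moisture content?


Wd = Ww * (1 - MC/100)
= 940.43 * (1 - 20.81/100)
= 744.7265 g

744.7265 g


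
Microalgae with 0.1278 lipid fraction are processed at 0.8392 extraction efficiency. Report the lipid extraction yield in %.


Y = lipid_content * extraction_eff * 100
= 0.1278 * 0.8392 * 100
= 10.7250%

10.7250%


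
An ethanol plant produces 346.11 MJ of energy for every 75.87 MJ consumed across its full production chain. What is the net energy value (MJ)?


NEV = E_out - E_in
= 346.11 - 75.87
= 270.2400 MJ

270.2400 MJ


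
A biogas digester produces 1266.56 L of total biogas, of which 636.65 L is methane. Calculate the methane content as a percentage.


CH4% = V_CH4 / V_total * 100
= 636.65 / 1266.56 * 100
= 50.2661%

50.2661%


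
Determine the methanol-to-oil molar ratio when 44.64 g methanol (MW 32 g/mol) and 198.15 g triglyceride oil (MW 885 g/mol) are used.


Molar ratio = n_MeOH / n_oil = (MeOH/32) / (oil/885) = (MeOH * 885) / (32 * oil)
= (44.64 * 885) / (32 * 198.15)
= 6.2305

6.2305


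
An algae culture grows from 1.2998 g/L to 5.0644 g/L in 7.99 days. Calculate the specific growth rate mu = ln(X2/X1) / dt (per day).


mu = ln(X2/X1) / dt
= ln(5.0644/1.2998) / 7.99
= 0.1702 per day

0.1702 per day


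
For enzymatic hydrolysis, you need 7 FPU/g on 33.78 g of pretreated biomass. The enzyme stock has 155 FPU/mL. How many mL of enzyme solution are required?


V = dosage * m_sub / activity
V = 7 * 33.78 / 155
V = 1.5255 mL

1.5255 mL


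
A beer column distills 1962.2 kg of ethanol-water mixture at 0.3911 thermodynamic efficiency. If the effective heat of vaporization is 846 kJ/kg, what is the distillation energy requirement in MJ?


E = m * 846 / (eta * 1000)
= 1962.2 * 846 / (0.3911 * 1000)
= 4244.4930 MJ

4244.4930 MJ


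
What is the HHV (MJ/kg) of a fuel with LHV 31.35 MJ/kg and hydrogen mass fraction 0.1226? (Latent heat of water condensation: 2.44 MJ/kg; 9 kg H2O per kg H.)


HHV = LHV + H_frac * 9 * 2.44
= 31.35 + 0.1226 * 9 * 2.44
= 34.0423 MJ/kg

34.0423 MJ/kg


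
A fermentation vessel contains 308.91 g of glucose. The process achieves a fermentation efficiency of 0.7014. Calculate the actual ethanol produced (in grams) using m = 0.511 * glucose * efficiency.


Actual ethanol: m = 0.511 * 308.91 * 0.7014
m = 110.7181 g

110.7181 g


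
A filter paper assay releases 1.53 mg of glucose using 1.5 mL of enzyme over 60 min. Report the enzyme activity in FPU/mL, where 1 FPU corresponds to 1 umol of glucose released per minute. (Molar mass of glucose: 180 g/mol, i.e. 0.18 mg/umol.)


Activity = glucose_mg / (0.18 mg/umol * V_mL * t_min)
= 1.53 / (0.18 * 1.5 * 60)
= 0.0944 FPU/mL

0.0944 FPU/mL


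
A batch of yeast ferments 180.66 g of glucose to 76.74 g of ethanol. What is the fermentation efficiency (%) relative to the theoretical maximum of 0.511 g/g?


Fermentation efficiency = (actual / (0.511 * glucose)) * 100
= (76.74 / (0.511 * 180.66)) * 100
= 83.1264%

83.1264%


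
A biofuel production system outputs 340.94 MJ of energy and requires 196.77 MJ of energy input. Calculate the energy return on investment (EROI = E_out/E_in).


EROI = E_out / E_in
= 340.94 / 196.77
= 1.7327

1.7327


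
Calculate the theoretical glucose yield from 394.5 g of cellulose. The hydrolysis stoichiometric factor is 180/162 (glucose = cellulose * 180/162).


glucose = cellulose * 180/162
= 394.5 * 180/162
= 438.3333 g

438.3333 g


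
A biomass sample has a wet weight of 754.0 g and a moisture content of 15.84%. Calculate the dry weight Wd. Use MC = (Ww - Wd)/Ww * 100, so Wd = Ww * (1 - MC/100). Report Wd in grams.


Wd = Ww * (1 - MC/100)
= 754.0 * (1 - 15.84/100)
= 634.5664 g

634.5664 g


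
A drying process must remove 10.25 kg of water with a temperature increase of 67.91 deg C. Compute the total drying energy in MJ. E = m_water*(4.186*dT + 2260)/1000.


E = m_water * (4.186 * dT + 2260) / 1000
= 10.25 * (4.186 * 67.91 + 2260) / 1000
= 26.0788 MJ

26.0788 MJ


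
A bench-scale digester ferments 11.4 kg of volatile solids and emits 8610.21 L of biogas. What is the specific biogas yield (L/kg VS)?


Y = V / VS
= 8610.21 / 11.4
= 755.2816 L/kg VS

755.2816 L/kg VS


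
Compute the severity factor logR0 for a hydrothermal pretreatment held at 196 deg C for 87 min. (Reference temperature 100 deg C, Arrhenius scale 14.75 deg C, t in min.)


logR0 = log10(t * exp((T - 100) / 14.75))
= log10(87 * exp((196 - 100) / 14.75))
= 4.7661

4.7661


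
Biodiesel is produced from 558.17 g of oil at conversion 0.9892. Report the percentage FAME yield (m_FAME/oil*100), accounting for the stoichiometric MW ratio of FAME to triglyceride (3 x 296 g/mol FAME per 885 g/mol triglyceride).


m_FAME = oil * conv * (3 * 296 / 885) = oil * conv * (888/885)
= 558.17 * 0.9892 * 888 / 885
= 554.0134 g
Y = m_FAME / oil * 100 = conv * (888/885) * 100
= 0.9892 * 888 / 885 * 100
= 99.26%

99.26%


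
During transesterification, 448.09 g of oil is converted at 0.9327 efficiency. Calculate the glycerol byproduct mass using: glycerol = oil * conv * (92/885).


glycerol = oil * conv * (92/885)
= 448.09 * 0.9327 * 92 / 885
= 43.4462 g

43.4462 g


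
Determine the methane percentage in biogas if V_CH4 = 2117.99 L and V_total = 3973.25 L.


CH4% = V_CH4 / V_total * 100
= 2117.99 / 3973.25 * 100
= 53.3062%

53.3062%


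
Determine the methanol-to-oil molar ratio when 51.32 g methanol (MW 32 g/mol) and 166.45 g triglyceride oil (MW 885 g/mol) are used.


Molar ratio = n_MeOH / n_oil = (MeOH/32) / (oil/885) = (MeOH * 885) / (32 * oil)
= (51.32 * 885) / (32 * 166.45)
= 8.5270

8.5270


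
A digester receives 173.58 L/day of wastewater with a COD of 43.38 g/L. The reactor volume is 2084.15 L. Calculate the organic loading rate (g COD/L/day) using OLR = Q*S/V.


OLR = Q * S / V
= 173.58 * 43.38 / 2084.15
= 3.6129 g/L/day

3.6129 g/L/day


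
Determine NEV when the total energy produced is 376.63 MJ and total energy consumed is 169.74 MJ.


NEV = E_out - E_in
= 376.63 - 169.74
= 206.8900 MJ

206.8900 MJ


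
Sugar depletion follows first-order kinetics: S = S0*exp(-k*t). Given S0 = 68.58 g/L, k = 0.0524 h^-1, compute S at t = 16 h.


S = S0 * exp(-k * t)
S = 68.58 * exp(-0.0524 * 16)
S = 29.6541 g/L

29.6541 g/L


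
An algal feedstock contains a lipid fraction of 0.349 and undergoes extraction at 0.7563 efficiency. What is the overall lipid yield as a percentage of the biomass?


Y = lipid_content * extraction_eff * 100
= 0.349 * 0.7563 * 100
= 26.3949%

26.3949%


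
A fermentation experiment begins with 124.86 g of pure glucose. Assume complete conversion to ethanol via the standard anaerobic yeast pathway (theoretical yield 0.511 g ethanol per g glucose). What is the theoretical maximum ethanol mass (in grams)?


Theoretical ethanol yield: m_EtOH = 0.511 * m_glucose
m_EtOH = 0.511 * 124.86 = 63.8035 g

63.8035 g


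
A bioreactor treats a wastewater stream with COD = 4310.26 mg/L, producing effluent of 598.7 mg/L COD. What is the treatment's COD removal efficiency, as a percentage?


eta = (COD_in - COD_out) / COD_in * 100
= (4310.26 - 598.7) / 4310.26 * 100
= 86.1099%

86.1099%


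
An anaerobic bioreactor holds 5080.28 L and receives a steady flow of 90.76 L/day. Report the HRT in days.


HRT = V / Q
= 5080.28 / 90.76
= 55.9749 days

55.9749 days


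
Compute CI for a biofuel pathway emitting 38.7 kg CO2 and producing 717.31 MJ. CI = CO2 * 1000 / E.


CI = CO2 * 1000 / E
= 38.7 * 1000 / 717.31
= 53.9516 g CO2/MJ

53.9516 g CO2/MJ


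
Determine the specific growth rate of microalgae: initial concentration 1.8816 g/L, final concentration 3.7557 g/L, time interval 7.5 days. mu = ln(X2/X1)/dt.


mu = ln(X2/X1) / dt
= ln(3.7557/1.8816) / 7.5
= 0.0922 per day

0.0922 per day


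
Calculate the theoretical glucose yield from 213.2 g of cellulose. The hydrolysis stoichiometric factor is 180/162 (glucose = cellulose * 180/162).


glucose = cellulose * 180/162
= 213.2 * 180/162
= 236.8889 g

236.8889 g


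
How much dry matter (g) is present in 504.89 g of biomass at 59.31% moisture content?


Wd = Ww * (1 - MC/100)
= 504.89 * (1 - 59.31/100)
= 205.4397 g

205.4397 g


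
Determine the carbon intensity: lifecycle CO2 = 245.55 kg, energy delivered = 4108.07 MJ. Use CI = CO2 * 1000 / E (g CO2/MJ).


CI = CO2 * 1000 / E
= 245.55 * 1000 / 4108.07
= 59.7726 g CO2/MJ

59.7726 g CO2/MJ


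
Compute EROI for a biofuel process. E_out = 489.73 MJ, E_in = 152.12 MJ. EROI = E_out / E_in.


EROI = E_out / E_in
= 489.73 / 152.12
= 3.2194

3.2194


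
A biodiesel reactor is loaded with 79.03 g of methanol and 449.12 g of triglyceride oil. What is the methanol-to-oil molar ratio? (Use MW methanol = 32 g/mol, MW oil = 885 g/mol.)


Molar ratio = n_MeOH / n_oil = (MeOH/32) / (oil/885) = (MeOH * 885) / (32 * oil)
= (79.03 * 885) / (32 * 449.12)
= 4.8666

4.8666


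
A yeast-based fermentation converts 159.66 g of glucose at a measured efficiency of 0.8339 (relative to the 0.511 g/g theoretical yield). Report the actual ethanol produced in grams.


Actual ethanol: m = 0.511 * 159.66 * 0.8339
m = 68.0348 g

68.0348 g


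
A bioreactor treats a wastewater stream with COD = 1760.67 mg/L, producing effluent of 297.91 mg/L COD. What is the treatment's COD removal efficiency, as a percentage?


eta = (COD_in - COD_out) / COD_in * 100
= (1760.67 - 297.91) / 1760.67 * 100
= 83.0797%

83.0797%
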